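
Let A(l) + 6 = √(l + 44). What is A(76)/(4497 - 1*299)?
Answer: -3/2099 + √30/2099 ≈ 0.0011802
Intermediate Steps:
A(l) = -6 + √(44 + l) (A(l) = -6 + √(l + 44) = -6 + √(44 + l))
A(76)/(4497 - 1*299) = (-6 + √(44 + 76))/(4497 - 1*299) = (-6 + √120)/(4497 - 299) = (-6 + 2*√30)/4198 = (-6 + 2*√30)*(1/4198) = -3/2099 + √30/2099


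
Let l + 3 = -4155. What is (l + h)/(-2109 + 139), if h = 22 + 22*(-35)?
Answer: 2453/985 ≈ 2.4904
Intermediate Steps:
l = -4158 (l = -3 - 4155 = -4158)
h = -748 (h = 22 - 770 = -748)
(l + h)/(-2109 + 139) = (-4158 - 748)/(-2109 + 139) = -4906/(-1970) = -4906*(-1/1970) = 2453/985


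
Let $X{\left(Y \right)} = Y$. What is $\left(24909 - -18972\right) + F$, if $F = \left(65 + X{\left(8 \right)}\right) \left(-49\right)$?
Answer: $40304$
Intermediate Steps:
$F = -3577$ ($F = \left(65 + 8\right) \left(-49\right) = 73 \left(-49\right) = -3577$)
$\left(24909 - -18972\right) + F = \left(24909 - -18972\right) - 3577 = \left(24909 + 18972\right) - 3577 = 43881 - 3577 = 40304$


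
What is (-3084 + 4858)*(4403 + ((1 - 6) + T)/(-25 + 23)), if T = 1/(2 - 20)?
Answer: 140677313/18 ≈ 7.8154e+6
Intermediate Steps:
T = -1/18 (T = 1/(-18) = -1/18 ≈ -0.055556)
(-3084 + 4858)*(4403 + ((1 - 6) + T)/(-25 + 23)) = (-3084 + 4858)*(4403 + ((1 - 6) - 1/18)/(-25 + 23)) = 1774*(4403 + (-5 - 1/18)/(-2)) = 1774*(4403 - ½*(-91/18)) = 1774*(4403 + 91/36) = 1774*(158599/36) = 140677313/18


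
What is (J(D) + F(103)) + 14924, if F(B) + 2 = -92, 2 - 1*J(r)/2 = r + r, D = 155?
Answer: 14214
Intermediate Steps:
J(r) = 4 - 4*r (J(r) = 4 - 2*(r + r) = 4 - 4*r)
F(B) = -94 (F(B) = -2 - 92 = -94)
(J(D) + F(103)) + 14924 = ((4 - 4*155) - 94) + 14924 = ((4 - 620) - 94) + 14924 = (-616 - 94) + 14924 = -710 + 14924 = 14214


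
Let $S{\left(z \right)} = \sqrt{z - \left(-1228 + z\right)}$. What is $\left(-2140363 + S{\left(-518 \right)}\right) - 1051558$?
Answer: $-3191921 + 2 \sqrt{307} \approx -3.1919 \cdot 10^{6}$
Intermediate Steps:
$S{\left(z \right)} = 2 \sqrt{307}$ ($S{\left(z \right)} = \sqrt{1228} = 2 \sqrt{307}$)
$\left(-2140363 + S{\left(-518 \right)}\right) - 1051558 = \left(-2140363 + 2 \sqrt{307}\right) - 1051558 = -3191921 + 2 \sqrt{307}$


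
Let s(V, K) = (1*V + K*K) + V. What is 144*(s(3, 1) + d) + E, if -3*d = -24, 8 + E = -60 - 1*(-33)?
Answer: 2125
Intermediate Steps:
s(V, K) = K² + 2*V (s(V, K) = (V + K²) + V = K² + 2*V)
E = -35 (E = -8 + (-60 - 1*(-33)) = -8 + (-60 + 33) = -8 - 27 = -35)
d = 8 (d = -⅓*(-24) = 8)
144*(s(3, 1) + d) + E = 144*((1² + 2*3) + 8) - 35 = 144*((1 + 6) + 8) - 35 = 144*(7 + 8) - 35 = 144*15 - 35 = 2160 - 35 = 2125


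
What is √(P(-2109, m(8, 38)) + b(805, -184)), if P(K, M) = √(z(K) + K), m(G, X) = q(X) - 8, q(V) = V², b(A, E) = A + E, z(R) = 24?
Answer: √(621 + I*√2085) ≈ 24.937 + 0.91555*I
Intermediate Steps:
m(G, X) = -8 + X² (m(G, X) = X² - 8 = -8 + X²)
P(K, M) = √(24 + K)
√(P(-2109, m(8, 38)) + b(805, -184)) = √(√(24 - 2109) + (805 - 184)) = √(√(-2085) + 621) = √(I*√2085 + 621) = √(621 + I*√2085)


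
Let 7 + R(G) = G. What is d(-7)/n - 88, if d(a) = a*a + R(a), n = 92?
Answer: -8061/92 ≈ -87.620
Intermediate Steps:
R(G) = -7 + G
d(a) = -7 + a + a² (d(a) = a*a + (-7 + a) = a² + (-7 + a) = -7 + a + a²)
d(-7)/n - 88 = (-7 - 7 + (-7)²)/92 - 88 = (-7 - 7 + 49)/92 - 88 = (1/92)*35 - 88 = 35/92 - 88 = -8061/92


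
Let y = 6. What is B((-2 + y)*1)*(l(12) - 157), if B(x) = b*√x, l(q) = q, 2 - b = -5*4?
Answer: -6380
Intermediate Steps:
b = 22 (b = 2 - (-5)*4 = 2 - 1*(-20) = 2 + 20 = 22)
B(x) = 22*√x
B((-2 + y)*1)*(l(12) - 157) = (22*√((-2 + 6)*1))*(12 - 157) = (22*√(4*1))*(-145) = (22*√4)*(-145) = (22*2)*(-145) = 44*(-145) = -6380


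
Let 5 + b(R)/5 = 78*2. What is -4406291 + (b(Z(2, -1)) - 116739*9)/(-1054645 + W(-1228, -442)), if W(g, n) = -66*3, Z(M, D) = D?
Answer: -4647944167417/1054843 ≈ -4.4063e+6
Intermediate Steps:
b(R) = 755 (b(R) = -25 + 5*(78*2) = -25 + 5*156 = -25 + 780 = 755)
W(g, n) = -198
-4406291 + (b(Z(2, -1)) - 116739*9)/(-1054645 + W(-1228, -442)) = -4406291 + (755 - 116739*9)/(-1054645 - 198) = -4406291 + (755 - 1050651)/(-1054843) = -4406291 - 1049896*(-1/1054843) = -4406291 + 1049896/1054843 = -4647944167417/1054843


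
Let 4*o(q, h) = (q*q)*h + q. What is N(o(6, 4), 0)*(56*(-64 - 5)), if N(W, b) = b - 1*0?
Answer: 0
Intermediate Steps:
o(q, h) = q/4 + h*q²/4 (o(q, h) = ((q*q)*h + q)/4 = (q²*h + q)/4 = (h*q² + q)/4 = (q + h*q²)/4 = q/4 + h*q²/4)
N(W, b) = b (N(W, b) = b + 0 = b)
N(o(6, 4), 0)*(56*(-64 - 5)) = 0*(56*(-64 - 5)) = 0*(56*(-69)) = 0*(-3864) = 0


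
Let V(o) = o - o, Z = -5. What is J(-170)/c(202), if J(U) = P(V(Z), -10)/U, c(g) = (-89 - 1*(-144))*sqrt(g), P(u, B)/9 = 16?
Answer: -36*sqrt(202)/472175 ≈ -0.0010836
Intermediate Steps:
V(o) = 0
P(u, B) = 144 (P(u, B) = 9*16 = 144)
c(g) = 55*sqrt(g) (c(g) = (-89 + 144)*sqrt(g) = 55*sqrt(g))
J(U) = 144/U
J(-170)/c(202) = (144/(-170))/((55*sqrt(202))) = (144*(-1/170))*(sqrt(202)/11110) = -36*sqrt(202)/472175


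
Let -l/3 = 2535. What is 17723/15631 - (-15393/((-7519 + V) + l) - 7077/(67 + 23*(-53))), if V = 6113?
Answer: -363335285339/54086761344 ≈ -6.7176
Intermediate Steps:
l = -7605 (l = -3*2535 = -7605)
17723/15631 - (-15393/((-7519 + V) + l) - 7077/(67 + 23*(-53))) = 17723/15631 - (-15393/((-7519 + 6113) - 7605) - 7077/(67 + 23*(-53))) = 17723*(1/15631) - (-15393/(-1406 - 7605) - 7077/(67 - 1219)) = 17723/15631 - (-15393/(-9011) - 7077/(-1152)) = 17723/15631 - (-15393*(-1/9011) - 7077*(-1/1152)) = 17723/15631 - (15393/9011 + 2359/384) = 17723/15631 - 1*27167861/3460224 = 17723/15631 - 27167861/3460224 = -363335285339/54086761344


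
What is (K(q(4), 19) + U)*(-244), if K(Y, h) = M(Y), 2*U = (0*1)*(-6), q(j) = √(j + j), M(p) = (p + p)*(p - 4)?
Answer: -3904 + 3904*√2 ≈ 1617.1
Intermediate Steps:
M(p) = 2*p*(-4 + p) (M(p) = (2*p)*(-4 + p) = 2*p*(-4 + p))
q(j) = √2*√j (q(j) = √(2*j) = √2*√j)
U = 0 (U = ((0*1)*(-6))/2 = (0*(-6))/2 = (½)*0 = 0)
K(Y, h) = 2*Y*(-4 + Y)
(K(q(4), 19) + U)*(-244) = (2*(√2*√4)*(-4 + √2*√4) + 0)*(-244) = (2*(√2*2)*(-4 + √2*2) + 0)*(-244) = (2*(2*√2)*(-4 + 2*√2) + 0)*(-244) = (4*√2*(-4 + 2*√2) + 0)*(-244) = (4*√2*(-4 + 2*√2))*(-244) = -976*√2*(-4 + 2*√2)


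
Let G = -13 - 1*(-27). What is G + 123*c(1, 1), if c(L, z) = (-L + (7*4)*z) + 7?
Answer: 4196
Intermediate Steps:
c(L, z) = 7 - L + 28*z (c(L, z) = (-L + 28*z) + 7 = 7 - L + 28*z)
G = 14 (G = -13 + 27 = 14)
G + 123*c(1, 1) = 14 + 123*(7 - 1*1 + 28*1) = 14 + 123*(7 - 1 + 28) = 14 + 123*34 = 14 + 4182 = 4196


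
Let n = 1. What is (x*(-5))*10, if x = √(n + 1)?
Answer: -50*√2 ≈ -70.711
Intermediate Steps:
x = √2 (x = √(1 + 1) = √2 ≈ 1.4142)
(x*(-5))*10 = (√2*(-5))*10 = -5*√2*10 = -50*√2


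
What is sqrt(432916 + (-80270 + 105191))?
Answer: sqrt(457837) ≈ 676.64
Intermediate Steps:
sqrt(432916 + (-80270 + 105191)) = sqrt(432916 + 24921) = sqrt(457837)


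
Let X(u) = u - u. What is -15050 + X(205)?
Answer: -15050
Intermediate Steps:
X(u) = 0
-15050 + X(205) = -15050 + 0 = -15050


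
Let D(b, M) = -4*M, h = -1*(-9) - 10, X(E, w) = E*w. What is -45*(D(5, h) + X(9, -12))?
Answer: 4680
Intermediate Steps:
h = -1 (h = 9 - 10 = -1)
-45*(D(5, h) + X(9, -12)) = -45*(-4*(-1) + 9*(-12)) = -45*(4 - 108) = -45*(-104) = 4680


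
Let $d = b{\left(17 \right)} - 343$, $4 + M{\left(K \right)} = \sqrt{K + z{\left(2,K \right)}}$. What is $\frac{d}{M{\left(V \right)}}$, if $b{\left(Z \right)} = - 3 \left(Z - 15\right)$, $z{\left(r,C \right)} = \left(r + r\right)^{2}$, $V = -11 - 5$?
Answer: $\frac{349}{4} \approx 87.25$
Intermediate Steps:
$V = -16$ ($V = -11 - 5 = -16$)
$z{\left(r,C \right)} = 4 r^{2}$ ($z{\left(r,C \right)} = \left(2 r\right)^{2} = 4 r^{2}$)
$b{\left(Z \right)} = 45 - 3 Z$ ($b{\left(Z \right)} = - 3 \left(-15 + Z\right) = 45 - 3 Z$)
$M{\left(K \right)} = -4 + \sqrt{16 + K}$ ($M{\left(K \right)} = -4 + \sqrt{K + 4 \cdot 2^{2}} = -4 + \sqrt{K + 4 \cdot 4} = -4 + \sqrt{K + 16} = -4 + \sqrt{16 + K}$)
$d = -349$ ($d = \left(45 - 51\right) - 343 = -6 - 343 = -349$)
$\frac{d}{M{\left(V \right)}} = - \frac{349}{-4 + \sqrt{16 - 16}} = - \frac{349}{-4 + \sqrt{0}} = - \frac{349}{-4 + 0} = - \frac{349}{-4} = \left(-349\right) \left(- \frac{1}{4}\right) = \frac{349}{4}$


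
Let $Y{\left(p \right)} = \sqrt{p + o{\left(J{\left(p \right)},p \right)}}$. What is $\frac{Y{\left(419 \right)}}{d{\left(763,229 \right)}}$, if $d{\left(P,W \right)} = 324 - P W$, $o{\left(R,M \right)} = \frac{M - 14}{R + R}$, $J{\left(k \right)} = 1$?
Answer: $- \frac{\sqrt{2486}}{348806} \approx -0.00014294$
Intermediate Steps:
$o{\left(R,M \right)} = \frac{-14 + M}{2 R}$
$d{\left(P,W \right)} = 324 - P W$
$Y{\left(p \right)} = \sqrt{-7 + \frac{3 p}{2}}$ ($Y{\left(p \right)} = \sqrt{p + \frac{-14 + p}{2 \cdot 1}} = \sqrt{p + \frac{1}{2} \cdot 1 \left(-14 + p\right)} = \sqrt{p + \left(-7 + \frac{p}{2}\right)} = \sqrt{-7 + \frac{3 p}{2}}$)
$\frac{Y{\left(419 \right)}}{d{\left(763,229 \right)}} = \frac{\frac{1}{2} \sqrt{-28 + 6 \cdot 419}}{324 - 763 \cdot 229} = \frac{\frac{1}{2} \sqrt{-28 + 2514}}{324 - 174727} = \frac{\frac{1}{2} \sqrt{2486}}{-174403} = \frac{\sqrt{2486}}{2} \left(- \frac{1}{174403}\right) = - \frac{\sqrt{2486}}{348806}$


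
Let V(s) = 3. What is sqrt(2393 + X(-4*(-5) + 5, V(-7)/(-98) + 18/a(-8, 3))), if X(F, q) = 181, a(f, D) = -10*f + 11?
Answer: 3*sqrt(286) ≈ 50.735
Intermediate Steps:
a(f, D) = 11 - 10*f
sqrt(2393 + X(-4*(-5) + 5, V(-7)/(-98) + 18/a(-8, 3))) = sqrt(2393 + 181) = sqrt(2574) = 3*sqrt(286)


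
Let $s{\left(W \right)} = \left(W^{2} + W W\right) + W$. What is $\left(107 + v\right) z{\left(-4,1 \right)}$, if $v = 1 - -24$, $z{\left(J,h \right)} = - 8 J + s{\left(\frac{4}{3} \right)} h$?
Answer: $\frac{14608}{3} \approx 4869.3$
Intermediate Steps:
$s{\left(W \right)} = W + 2 W^{2}$ ($s{\left(W \right)} = \left(W^{2} + W^{2}\right) + W = 2 W^{2} + W = W + 2 W^{2}$)
$z{\left(J,h \right)} = - 8 J + \frac{44 h}{9}$ ($z{\left(J,h \right)} = - 8 J + \frac{4}{3} \left(1 + 2 \cdot \frac{4}{3}\right) h = - 8 J + 4 \cdot \frac{1}{3} \left(1 + 2 \cdot 4 \cdot \frac{1}{3}\right) h = - 8 J + \frac{4 \left(1 + 2 \cdot \frac{4}{3}\right)}{3} h = - 8 J + \frac{4 \left(1 + \frac{8}{3}\right)}{3} h = - 8 J + \frac{4}{3} \cdot \frac{11}{3} h = - 8 J + \frac{44 h}{9}$)
$v = 25$ ($v = 1 + 24 = 25$)
$\left(107 + v\right) z{\left(-4,1 \right)} = \left(107 + 25\right) \left(\left(-8\right) \left(-4\right) + \frac{44}{9} \cdot 1\right) = 132 \left(32 + \frac{44}{9}\right) = 132 \cdot \frac{332}{9} = \frac{14608}{3}$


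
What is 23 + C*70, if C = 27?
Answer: 1913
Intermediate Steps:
23 + C*70 = 23 + 27*70 = 23 + 1890 = 1913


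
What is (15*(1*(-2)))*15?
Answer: -450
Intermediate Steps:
(15*(1*(-2)))*15 = (15*(-2))*15 = -30*15 = -450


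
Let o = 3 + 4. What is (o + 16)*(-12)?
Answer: -276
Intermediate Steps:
o = 7
(o + 16)*(-12) = (7 + 16)*(-12) = 23*(-12) = -276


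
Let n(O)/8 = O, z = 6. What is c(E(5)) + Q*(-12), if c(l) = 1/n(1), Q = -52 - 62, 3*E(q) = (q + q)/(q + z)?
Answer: 10945/8 ≈ 1368.1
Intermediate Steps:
n(O) = 8*O
E(q) = 2*q/(3*(6 + q)) (E(q) = ((q + q)/(q + 6))/3 = ((2*q)/(6 + q))/3 = (2*q/(6 + q))/3 = 2*q/(3*(6 + q)))
Q = -114
c(l) = ⅛ (c(l) = 1/(8*1) = 1/8 = ⅛)
c(E(5)) + Q*(-12) = ⅛ - 114*(-12) = ⅛ + 1368 = 10945/8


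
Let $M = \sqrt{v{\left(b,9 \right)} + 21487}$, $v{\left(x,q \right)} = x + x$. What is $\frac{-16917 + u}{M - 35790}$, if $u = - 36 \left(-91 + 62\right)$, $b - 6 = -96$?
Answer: $\frac{568094670}{1280902793} + \frac{15873 \sqrt{21307}}{1280902793} \approx 0.44532$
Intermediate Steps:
$b = -90$ ($b = 6 - 96 = -90$)
$v{\left(x,q \right)} = 2 x$
$M = \sqrt{21307}$ ($M = \sqrt{2 \left(-90\right) + 21487} = \sqrt{-180 + 21487} = \sqrt{21307} \approx 145.97$)
$u = 1044$ ($u = \left(-36\right) \left(-29\right) = 1044$)
$\frac{-16917 + u}{M - 35790} = \frac{-16917 + 1044}{\sqrt{21307} - 35790} = - \frac{15873}{-35790 + \sqrt{21307}}$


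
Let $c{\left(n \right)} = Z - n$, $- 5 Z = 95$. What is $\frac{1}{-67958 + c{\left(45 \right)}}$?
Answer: $- \frac{1}{68022} \approx -1.4701 \cdot 10^{-5}$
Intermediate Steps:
$Z = -19$ ($Z = \left(- \frac{1}{5}\right) 95 = -19$)
$c{\left(n \right)} = -19 - n$
$\frac{1}{-67958 + c{\left(45 \right)}} = \frac{1}{-67958 - 64} = \frac{1}{-68022} = - \frac{1}{68022}$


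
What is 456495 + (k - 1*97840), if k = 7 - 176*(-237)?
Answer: 400374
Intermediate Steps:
k = 41719 (k = 7 + 41712 = 41719)
456495 + (k - 1*97840) = 456495 + (41719 - 1*97840) = 456495 + (41719 - 97840) = 456495 - 56121 = 400374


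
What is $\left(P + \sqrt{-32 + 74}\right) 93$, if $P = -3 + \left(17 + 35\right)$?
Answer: $4557 + 93 \sqrt{42} \approx 5159.7$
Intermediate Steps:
$P = 49$ ($P = -3 + 52 = 49$)
$\left(P + \sqrt{-32 + 74}\right) 93 = \left(49 + \sqrt{-32 + 74}\right) 93 = \left(49 + \sqrt{42}\right) 93 = 4557 + 93 \sqrt{42}$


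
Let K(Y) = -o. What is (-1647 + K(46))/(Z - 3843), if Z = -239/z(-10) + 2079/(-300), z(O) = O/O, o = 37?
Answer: 168400/408893 ≈ 0.41184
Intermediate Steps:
z(O) = 1
K(Y) = -37 (K(Y) = -1*37 = -37)
Z = -24593/100 (Z = -239/1 + 2079/(-300) = -239*1 + 2079*(-1/300) = -239 - 693/100 = -24593/100 ≈ -245.93)
(-1647 + K(46))/(Z - 3843) = (-1647 - 37)/(-24593/100 - 3843) = -1684/(-408893/100) = -1684*(-100/408893) = 168400/408893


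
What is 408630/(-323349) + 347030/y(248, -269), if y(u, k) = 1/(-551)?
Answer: -20609568040200/107783 ≈ -1.9121e+8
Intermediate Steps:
y(u, k) = -1/551
408630/(-323349) + 347030/y(248, -269) = 408630/(-323349) + 347030/(-1/551) = 408630*(-1/323349) + 347030*(-551) = -136210/107783 - 191213530 = -20609568040200/107783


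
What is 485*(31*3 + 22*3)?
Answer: 77115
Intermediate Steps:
485*(31*3 + 22*3) = 485*(93 + 66) = 485*159 = 77115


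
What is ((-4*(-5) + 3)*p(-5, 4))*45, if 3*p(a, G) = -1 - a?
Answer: 1380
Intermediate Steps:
p(a, G) = -⅓ - a/3 (p(a, G) = (-1 - a)/3 = -⅓ - a/3)
((-4*(-5) + 3)*p(-5, 4))*45 = ((-4*(-5) + 3)*(-⅓ - ⅓*(-5)))*45 = ((20 + 3)*(-⅓ + 5/3))*45 = (23*(4/3))*45 = (92/3)*45 = 1380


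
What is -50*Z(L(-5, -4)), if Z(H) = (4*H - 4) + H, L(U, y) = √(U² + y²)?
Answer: 200 - 250*√41 ≈ -1400.8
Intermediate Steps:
Z(H) = -4 + 5*H (Z(H) = (-4 + 4*H) + H = -4 + 5*H)
-50*Z(L(-5, -4)) = -50*(-4 + 5*√((-5)² + (-4)²)) = -50*(-4 + 5*√(25 + 16)) = -50*(-4 + 5*√41) = 200 - 250*√41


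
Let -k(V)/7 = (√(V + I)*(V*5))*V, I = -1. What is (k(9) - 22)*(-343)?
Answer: 7546 + 1944810*√2 ≈ 2.7579e+6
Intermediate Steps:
k(V) = -35*V²*√(-1 + V) (k(V) = -7*√(V - 1)*(V*5)*V = -7*√(-1 + V)*(5*V)*V = -7*5*V*√(-1 + V)*V = -35*V²*√(-1 + V))
(k(9) - 22)*(-343) = (-35*9²*√(-1 + 9) - 22)*(-343) = (-35*81*√8 - 22)*(-343) = (-35*81*2*√2 - 22)*(-343) = (-5670*√2 - 22)*(-343) = (-22 - 5670*√2)*(-343) = 7546 + 1944810*√2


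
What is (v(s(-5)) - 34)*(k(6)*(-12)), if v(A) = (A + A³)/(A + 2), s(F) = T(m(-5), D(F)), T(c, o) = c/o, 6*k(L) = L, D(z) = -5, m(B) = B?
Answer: 400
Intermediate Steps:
k(L) = L/6
s(F) = 1 (s(F) = -5/(-5) = -5*(-⅕) = 1)
v(A) = (A + A³)/(2 + A)
(v(s(-5)) - 34)*(k(6)*(-12)) = ((1 + 1³)/(2 + 1) - 34)*(((⅙)*6)*(-12)) = ((1 + 1)/3 - 34)*(1*(-12)) = ((⅓)*2 - 34)*(-12) = (⅔ - 34)*(-12) = -100/3*(-12) = 400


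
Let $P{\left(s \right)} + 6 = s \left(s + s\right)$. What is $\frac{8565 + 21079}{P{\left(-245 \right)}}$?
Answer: $\frac{7411}{30011} \approx 0.24694$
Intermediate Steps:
$P{\left(s \right)} = -6 + 2 s^{2}$ ($P{\left(s \right)} = -6 + s \left(s + s\right) = -6 + s 2 s = -6 + 2 s^{2}$)
$\frac{8565 + 21079}{P{\left(-245 \right)}} = \frac{8565 + 21079}{-6 + 2 \left(-245\right)^{2}} = \frac{29644}{-6 + 2 \cdot 60025} = \frac{29644}{-6 + 120050} = \frac{29644}{120044} = 29644 \cdot \frac{1}{120044} = \frac{7411}{30011}$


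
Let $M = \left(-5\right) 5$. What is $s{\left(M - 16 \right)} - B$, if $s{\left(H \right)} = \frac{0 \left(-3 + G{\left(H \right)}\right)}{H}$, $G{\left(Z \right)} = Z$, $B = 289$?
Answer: $-289$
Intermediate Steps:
$M = -25$
$s{\left(H \right)} = 0$ ($s{\left(H \right)} = \frac{0 \left(-3 + H\right)}{H} = \frac{0}{H} = 0$)
$s{\left(M - 16 \right)} - B = 0 - 289 = -289$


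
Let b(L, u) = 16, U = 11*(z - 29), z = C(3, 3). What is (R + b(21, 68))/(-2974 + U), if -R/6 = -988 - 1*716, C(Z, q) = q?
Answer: -512/163 ≈ -3.1411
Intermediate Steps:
z = 3
U = -286 (U = 11*(3 - 29) = 11*(-26) = -286)
R = 10224 (R = -6*(-988 - 1*716) = -6*(-988 - 716) = -6*(-1704) = 10224)
(R + b(21, 68))/(-2974 + U) = (10224 + 16)/(-2974 - 286) = 10240/(-3260) = 10240*(-1/3260) = -512/163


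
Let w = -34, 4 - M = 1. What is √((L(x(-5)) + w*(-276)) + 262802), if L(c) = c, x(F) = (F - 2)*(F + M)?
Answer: 10*√2722 ≈ 521.73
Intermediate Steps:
M = 3 (M = 4 - 1*1 = 4 - 1 = 3)
x(F) = (-2 + F)*(3 + F) (x(F) = (F - 2)*(F + 3) = (-2 + F)*(3 + F))
√((L(x(-5)) + w*(-276)) + 262802) = √(((-6 - 5 + (-5)²) - 34*(-276)) + 262802) = √(((-6 - 5 + 25) + 9384) + 262802) = √((14 + 9384) + 262802) = √(9398 + 262802) = √272200 = 10*√2722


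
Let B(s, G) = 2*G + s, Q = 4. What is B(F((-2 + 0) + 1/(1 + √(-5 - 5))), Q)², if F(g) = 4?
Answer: 144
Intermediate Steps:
B(s, G) = s + 2*G
B(F((-2 + 0) + 1/(1 + √(-5 - 5))), Q)² = (4 + 2*4)² = (4 + 8)² = 12² = 144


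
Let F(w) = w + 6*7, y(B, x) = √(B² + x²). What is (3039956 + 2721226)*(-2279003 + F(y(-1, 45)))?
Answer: -13129509091902 + 5761182*√2026 ≈ -1.3129e+13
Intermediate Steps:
F(w) = 42 + w (F(w) = w + 42 = 42 + w)
(3039956 + 2721226)*(-2279003 + F(y(-1, 45))) = (3039956 + 2721226)*(-2279003 + (42 + √((-1)² + 45²))) = 5761182*(-2279003 + (42 + √(1 + 2025))) = 5761182*(-2279003 + (42 + √2026)) = 5761182*(-2278961 + √2026) = -13129509091902 + 5761182*√2026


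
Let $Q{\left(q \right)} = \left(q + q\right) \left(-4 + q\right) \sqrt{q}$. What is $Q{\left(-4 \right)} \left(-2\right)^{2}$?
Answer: $512 i \approx 512.0 i$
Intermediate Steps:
$Q{\left(q \right)} = 2 q^{\frac{3}{2}} \left(-4 + q\right)$ ($Q{\left(q \right)} = 2 q \left(-4 + q\right) \sqrt{q} = 2 q^{\frac{3}{2}} \left(-4 + q\right)$)
$Q{\left(-4 \right)} \left(-2\right)^{2} = 2 \left(-4\right)^{\frac{3}{2}} \left(-4 - 4\right) \left(-2\right)^{2} = 2 \left(- 8 i\right) \left(-8\right) 4 = 128 i 4 = 512 i$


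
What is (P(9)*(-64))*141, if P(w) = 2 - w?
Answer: 63168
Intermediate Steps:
(P(9)*(-64))*141 = ((2 - 1*9)*(-64))*141 = ((2 - 9)*(-64))*141 = -7*(-64)*141 = 448*141 = 63168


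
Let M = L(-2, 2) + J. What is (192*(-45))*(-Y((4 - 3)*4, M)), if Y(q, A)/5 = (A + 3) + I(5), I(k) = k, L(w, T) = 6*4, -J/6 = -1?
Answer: 1641600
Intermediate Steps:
J = 6 (J = -6*(-1) = 6)
L(w, T) = 24
M = 30 (M = 24 + 6 = 30)
Y(q, A) = 40 + 5*A (Y(q, A) = 5*((A + 3) + 5) = 5*((3 + A) + 5) = 5*(8 + A) = 40 + 5*A)
(192*(-45))*(-Y((4 - 3)*4, M)) = (192*(-45))*(-(40 + 5*30)) = -(-8640)*(40 + 150) = -(-8640)*190 = -8640*(-190) = 1641600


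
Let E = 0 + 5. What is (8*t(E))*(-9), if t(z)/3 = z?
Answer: -1080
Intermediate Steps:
E = 5
t(z) = 3*z
(8*t(E))*(-9) = (8*(3*5))*(-9) = (8*15)*(-9) = 120*(-9) = -1080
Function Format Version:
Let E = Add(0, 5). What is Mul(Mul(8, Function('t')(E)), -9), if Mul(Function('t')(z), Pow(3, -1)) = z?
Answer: -1080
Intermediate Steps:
E = 5
Function('t')(z) = Mul(3, z)
Mul(Mul(8, Function('t')(E)), -9) = Mul(Mul(8, Mul(3, 5)), -9) = Mul(Mul(8, 15), -9) = Mul(120, -9) = -1080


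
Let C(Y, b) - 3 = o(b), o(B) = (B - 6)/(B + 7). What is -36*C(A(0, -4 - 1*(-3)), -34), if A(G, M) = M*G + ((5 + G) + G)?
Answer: -484/3 ≈ -161.33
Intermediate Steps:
A(G, M) = 5 + 2*G + G*M (A(G, M) = G*M + (5 + 2*G) = 5 + 2*G + G*M)
o(B) = (-6 + B)/(7 + B)
C(Y, b) = 3 + (-6 + b)/(7 + b)
-36*C(A(0, -4 - 1*(-3)), -34) = -36*(15 + 4*(-34))/(7 - 34) = -36*(15 - 136)/(-27) = -(-4)*(-121)/3 = -36*121/27 = -484/3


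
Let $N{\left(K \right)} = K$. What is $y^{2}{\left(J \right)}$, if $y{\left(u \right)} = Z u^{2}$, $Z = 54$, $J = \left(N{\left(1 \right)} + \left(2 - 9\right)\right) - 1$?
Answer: $7001316$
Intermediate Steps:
$J = -7$ ($J = \left(1 + \left(2 - 9\right)\right) - 1 = \left(1 - 7\right) - 1 = -6 - 1 = -7$)
$y{\left(u \right)} = 54 u^{2}$
$y^{2}{\left(J \right)} = \left(54 \left(-7\right)^{2}\right)^{2} = \left(54 \cdot 49\right)^{2} = 2646^{2} = 7001316$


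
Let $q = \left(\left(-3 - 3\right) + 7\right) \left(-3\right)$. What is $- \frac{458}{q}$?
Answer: $\frac{458}{3} \approx 152.67$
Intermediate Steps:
$q = -3$ ($q = \left(\left(-3 - 3\right) + 7\right) \left(-3\right) = \left(-6 + 7\right) \left(-3\right) = 1 \left(-3\right) = -3$)
$- \frac{458}{q} = - \frac{458}{-3} = \left(-458\right) \left(- \frac{1}{3}\right) = \frac{458}{3}$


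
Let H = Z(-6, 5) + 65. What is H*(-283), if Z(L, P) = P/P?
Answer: -18678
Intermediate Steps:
Z(L, P) = 1
H = 66 (H = 1 + 65 = 66)
H*(-283) = 66*(-283) = -18678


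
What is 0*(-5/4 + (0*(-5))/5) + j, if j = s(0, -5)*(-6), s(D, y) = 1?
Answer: -6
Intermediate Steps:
j = -6 (j = 1*(-6) = -6)
0*(-5/4 + (0*(-5))/5) + j = 0*(-5/4 + (0*(-5))/5) - 6 = 0*(-5*¼ + 0*(⅕)) - 6 = 0*(-5/4 + 0) - 6 = 0*(-5/4) - 6 = 0 - 6 = -6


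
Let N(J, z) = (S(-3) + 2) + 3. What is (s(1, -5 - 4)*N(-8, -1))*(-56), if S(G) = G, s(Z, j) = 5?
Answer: -560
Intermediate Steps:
N(J, z) = 2 (N(J, z) = (-3 + 2) + 3 = -1 + 3 = 2)
(s(1, -5 - 4)*N(-8, -1))*(-56) = (5*2)*(-56) = 10*(-56) = -560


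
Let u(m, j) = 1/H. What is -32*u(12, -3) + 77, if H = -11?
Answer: 879/11 ≈ 79.909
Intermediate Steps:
u(m, j) = -1/11 (u(m, j) = 1/(-11) = -1/11)
-32*u(12, -3) + 77 = -32*(-1/11) + 77 = 32/11 + 77 = 879/11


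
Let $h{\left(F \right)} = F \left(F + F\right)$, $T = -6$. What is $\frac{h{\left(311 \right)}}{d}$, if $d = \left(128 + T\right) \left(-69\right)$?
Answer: $- \frac{96721}{4209} \approx -22.98$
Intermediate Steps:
$h{\left(F \right)} = 2 F^{2}$ ($h{\left(F \right)} = F 2 F = 2 F^{2}$)
$d = -8418$ ($d = \left(128 - 6\right) \left(-69\right) = 122 \left(-69\right) = -8418$)
$\frac{h{\left(311 \right)}}{d} = \frac{2 \cdot 311^{2}}{-8418} = 2 \cdot 96721 \left(- \frac{1}{8418}\right) = 193442 \left(- \frac{1}{8418}\right) = - \frac{96721}{4209}$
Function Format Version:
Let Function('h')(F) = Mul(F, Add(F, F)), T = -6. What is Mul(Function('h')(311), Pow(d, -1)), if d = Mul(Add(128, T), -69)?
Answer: Rational(-96721, 4209) ≈ -22.980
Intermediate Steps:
Function('h')(F) = Mul(2, Pow(F, 2)) (Function('h')(F) = Mul(F, Mul(2, F)) = Mul(2, Pow(F, 2)))
d = -8418 (d = Mul(Add(128, -6), -69) = Mul(122, -69) = -8418)
Mul(Function('h')(311), Pow(d, -1)) = Mul(Mul(2, Pow(311, 2)), Pow(-8418, -1)) = Mul(Mul(2, 96721), Rational(-1, 8418)) = Mul(193442, Rational(-1, 8418)) = Rational(-96721, 4209)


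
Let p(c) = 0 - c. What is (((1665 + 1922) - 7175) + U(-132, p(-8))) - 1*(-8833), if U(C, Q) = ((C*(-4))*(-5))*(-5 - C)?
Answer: -330035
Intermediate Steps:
p(c) = -c
U(C, Q) = 20*C*(-5 - C) (U(C, Q) = (-4*C*(-5))*(-5 - C) = (20*C)*(-5 - C) = 20*C*(-5 - C))
(((1665 + 1922) - 7175) + U(-132, p(-8))) - 1*(-8833) = (((1665 + 1922) - 7175) - 20*(-132)*(5 - 132)) - 1*(-8833) = ((3587 - 7175) - 20*(-132)*(-127)) + 8833 = (-3588 - 335280) + 8833 = -338868 + 8833 = -330035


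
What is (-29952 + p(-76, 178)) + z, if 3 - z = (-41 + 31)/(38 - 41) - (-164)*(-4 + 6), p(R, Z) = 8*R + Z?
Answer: -92131/3 ≈ -30710.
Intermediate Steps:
p(R, Z) = Z + 8*R
z = -985/3 (z = 3 - ((-41 + 31)/(38 - 41) - (-164)*(-4 + 6)) = 3 - (-10/(-3) - (-164)*2) = 3 - (-10*(-1/3) - 82*(-4)) = 3 - (10/3 + 328) = 3 - 1*994/3 = 3 - 994/3 = -985/3 ≈ -328.33)
(-29952 + p(-76, 178)) + z = (-29952 + (178 + 8*(-76))) - 985/3 = (-29952 + (178 - 608)) - 985/3 = (-29952 - 430) - 985/3 = -30382 - 985/3 = -92131/3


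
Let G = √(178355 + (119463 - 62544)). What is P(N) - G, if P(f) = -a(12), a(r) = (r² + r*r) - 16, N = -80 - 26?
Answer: -272 - √235274 ≈ -757.05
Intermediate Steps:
N = -106
G = √235274 (G = √(178355 + 56919) = √235274 ≈ 485.05)
a(r) = -16 + 2*r² (a(r) = (r² + r²) - 16 = 2*r² - 16 = -16 + 2*r²)
P(f) = -272 (P(f) = -(-16 + 2*12²) = -(-16 + 2*144) = -(-16 + 288) = -1*272 = -272)
P(N) - G = -272 - √235274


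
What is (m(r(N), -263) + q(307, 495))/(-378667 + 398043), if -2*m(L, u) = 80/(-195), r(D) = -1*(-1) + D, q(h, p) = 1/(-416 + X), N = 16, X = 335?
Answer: 29/2914704 ≈ 9.9496e-6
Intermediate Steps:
q(h, p) = -1/81 (q(h, p) = 1/(-416 + 335) = 1/(-81) = -1/81)
r(D) = 1 + D
m(L, u) = 8/39 (m(L, u) = -40/(-195) = -40*(-1)/195 = -½*(-16/39) = 8/39)
(m(r(N), -263) + q(307, 495))/(-378667 + 398043) = (8/39 - 1/81)/(-378667 + 398043) = (203/1053)/19376 = (203/1053)*(1/19376) = 29/2914704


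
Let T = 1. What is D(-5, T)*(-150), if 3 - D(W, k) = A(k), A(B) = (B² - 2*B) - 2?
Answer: -900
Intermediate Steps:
A(B) = -2 + B² - 2*B
D(W, k) = 5 - k² + 2*k (D(W, k) = 3 - (-2 + k² - 2*k) = 3 + (2 - k² + 2*k) = 5 - k² + 2*k)
D(-5, T)*(-150) = (5 - 1*1² + 2*1)*(-150) = (5 - 1*1 + 2)*(-150) = (5 - 1 + 2)*(-150) = 6*(-150) = -900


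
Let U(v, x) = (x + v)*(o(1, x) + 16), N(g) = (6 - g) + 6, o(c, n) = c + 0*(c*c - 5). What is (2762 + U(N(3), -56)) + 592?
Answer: 2555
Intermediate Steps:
o(c, n) = c (o(c, n) = c + 0*(c**2 - 5) = c + 0*(-5 + c**2) = c + 0 = c)
N(g) = 12 - g
U(v, x) = 17*v + 17*x (U(v, x) = (x + v)*(1 + 16) = (v + x)*17 = 17*v + 17*x)
(2762 + U(N(3), -56)) + 592 = (2762 + (17*(12 - 1*3) + 17*(-56))) + 592 = (2762 + (17*(12 - 3) - 952)) + 592 = (2762 + (17*9 - 952)) + 592 = (2762 + (153 - 952)) + 592 = (2762 - 799) + 592 = 1963 + 592 = 2555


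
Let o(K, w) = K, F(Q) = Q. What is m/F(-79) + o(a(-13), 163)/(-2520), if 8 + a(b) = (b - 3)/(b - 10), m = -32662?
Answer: 11268469/27255 ≈ 413.45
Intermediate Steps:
a(b) = -8 + (-3 + b)/(-10 + b) (a(b) = -8 + (b - 3)/(b - 10) = -8 + (-3 + b)/(-10 + b))
m/F(-79) + o(a(-13), 163)/(-2520) = -32662/(-79) + (7*(11 - 1*(-13))/(-10 - 13))/(-2520) = -32662*(-1/79) + (7*(11 + 13)/(-23))*(-1/2520) = 32662/79 + (7*(-1/23)*24)*(-1/2520) = 32662/79 - 168/23*(-1/2520) = 32662/79 + 1/345 = 11268469/27255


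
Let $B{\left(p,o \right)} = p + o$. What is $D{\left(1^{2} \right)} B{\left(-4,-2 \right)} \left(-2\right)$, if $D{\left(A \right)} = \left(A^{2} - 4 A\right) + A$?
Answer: $-24$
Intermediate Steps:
$B{\left(p,o \right)} = o + p$
$D{\left(A \right)} = A^{2} - 3 A$
$D{\left(1^{2} \right)} B{\left(-4,-2 \right)} \left(-2\right) = 1^{2} \left(-3 + 1^{2}\right) \left(-2 - 4\right) \left(-2\right) = 1 \left(-3 + 1\right) \left(-6\right) \left(-2\right) = 1 \left(-2\right) \left(-6\right) \left(-2\right) = \left(-2\right) \left(-6\right) \left(-2\right) = 12 \left(-2\right) = -24$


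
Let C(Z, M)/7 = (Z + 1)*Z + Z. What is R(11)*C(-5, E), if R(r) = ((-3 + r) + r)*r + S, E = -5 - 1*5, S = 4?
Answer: 22365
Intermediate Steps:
E = -10 (E = -5 - 5 = -10)
C(Z, M) = 7*Z + 7*Z*(1 + Z) (C(Z, M) = 7*((Z + 1)*Z + Z) = 7*((1 + Z)*Z + Z) = 7*(Z*(1 + Z) + Z) = 7*(Z + Z*(1 + Z)) = 7*Z + 7*Z*(1 + Z))
R(r) = 4 + r*(-3 + 2*r) (R(r) = ((-3 + r) + r)*r + 4 = (-3 + 2*r)*r + 4 = r*(-3 + 2*r) + 4 = 4 + r*(-3 + 2*r))
R(11)*C(-5, E) = (4 - 3*11 + 2*11²)*(7*(-5)*(2 - 5)) = (4 - 33 + 2*121)*(7*(-5)*(-3)) = (4 - 33 + 242)*105 = 213*105 = 22365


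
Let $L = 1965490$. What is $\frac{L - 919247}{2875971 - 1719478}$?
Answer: $\frac{1046243}{1156493} \approx 0.90467$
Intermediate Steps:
$\frac{L - 919247}{2875971 - 1719478} = \frac{1965490 - 919247}{2875971 - 1719478} = \frac{1046243}{1156493}$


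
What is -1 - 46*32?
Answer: -1473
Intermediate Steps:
-1 - 46*32 = -1 - 1472 = -1473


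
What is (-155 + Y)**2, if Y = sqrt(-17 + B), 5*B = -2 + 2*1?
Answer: (155 - I*sqrt(17))**2 ≈ 24008.0 - 1278.2*I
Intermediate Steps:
B = 0 (B = (-2 + 2*1)/5 = (-2 + 2)/5 = (1/5)*0 = 0)
Y = I*sqrt(17) (Y = sqrt(-17 + 0) = sqrt(-17) = I*sqrt(17) ≈ 4.1231*I)
(-155 + Y)**2 = (-155 + I*sqrt(17))**2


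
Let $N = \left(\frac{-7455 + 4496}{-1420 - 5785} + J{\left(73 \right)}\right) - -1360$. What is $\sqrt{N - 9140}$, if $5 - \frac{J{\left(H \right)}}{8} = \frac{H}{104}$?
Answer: $\frac{i \sqrt{561567809270}}{8515} \approx 88.007 i$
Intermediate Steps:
$J{\left(H \right)} = 40 - \frac{H}{13}$ ($J{\left(H \right)} = 40 - 8 \frac{H}{104} = 40 - \frac{H}{13}$)
$N = \frac{11876682}{8515}$ ($N = \left(\frac{-7455 + 4496}{-1420 - 5785} + \left(40 - \frac{73}{13}\right)\right) - -1360 = \left(- \frac{2959}{-7205} + \left(40 - \frac{73}{13}\right)\right) + 1360 = \left(\left(-2959\right) \left(- \frac{1}{7205}\right) + \frac{447}{13}\right) + 1360 = \left(\frac{269}{655} + \frac{447}{13}\right) + 1360 = \frac{296282}{8515} + 1360 = \frac{11876682}{8515} \approx 1394.8$)
$\sqrt{N - 9140} = \sqrt{\frac{11876682}{8515} - 9140} = \sqrt{- \frac{65950418}{8515}} = \frac{i \sqrt{561567809270}}{8515}$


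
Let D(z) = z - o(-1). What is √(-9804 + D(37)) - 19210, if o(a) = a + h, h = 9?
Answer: -19210 + 5*I*√391 ≈ -19210.0 + 98.869*I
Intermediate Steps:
o(a) = 9 + a (o(a) = a + 9 = 9 + a)
D(z) = -8 + z (D(z) = z - (9 - 1) = z - 1*8 = z - 8 = -8 + z)
√(-9804 + D(37)) - 19210 = √(-9804 + (-8 + 37)) - 19210 = √(-9804 + 29) - 19210 = √(-9775) - 19210 = 5*I*√391 - 19210 = -19210 + 5*I*√391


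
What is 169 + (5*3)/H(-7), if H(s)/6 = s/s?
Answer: 343/2 ≈ 171.50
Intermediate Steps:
H(s) = 6 (H(s) = 6*(s/s) = 6*1 = 6)
169 + (5*3)/H(-7) = 169 + (5*3)/6 = 169 + 15*(1/6) = 169 + 5/2 = 343/2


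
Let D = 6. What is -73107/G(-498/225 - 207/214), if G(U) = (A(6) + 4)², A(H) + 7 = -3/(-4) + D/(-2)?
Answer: -129968/49 ≈ -2652.4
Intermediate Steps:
A(H) = -37/4 (A(H) = -7 + (-3/(-4) + 6/(-2)) = -7 + (-3*(-¼) + 6*(-½)) = -7 + (¾ - 3) = -7 - 9/4 = -37/4)
G(U) = 441/16 (G(U) = (-37/4 + 4)² = (-21/4)² = 441/16)
-73107/G(-498/225 - 207/214) = -73107/441/16 = -73107*16/441 = -129968/49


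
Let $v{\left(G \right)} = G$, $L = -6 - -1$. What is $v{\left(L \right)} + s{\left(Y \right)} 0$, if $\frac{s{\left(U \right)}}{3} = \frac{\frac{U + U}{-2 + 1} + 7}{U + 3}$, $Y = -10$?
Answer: $-5$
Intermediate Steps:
$L = -5$ ($L = -6 + 1 = -5$)
$s{\left(U \right)} = \frac{3 \left(7 - 2 U\right)}{3 + U}$ ($s{\left(U \right)} = 3 \frac{\frac{U + U}{-2 + 1} + 7}{U + 3} = 3 \frac{\frac{2 U}{-1} + 7}{3 + U} = 3 \frac{2 U \left(-1\right) + 7}{3 + U} = 3 \frac{- 2 U + 7}{3 + U} = 3 \frac{7 - 2 U}{3 + U} = \frac{3 \left(7 - 2 U\right)}{3 + U}$)
$v{\left(L \right)} + s{\left(Y \right)} 0 = -5 + \frac{3 \left(7 - -20\right)}{3 - 10} \cdot 0 = -5 + \frac{3 \left(7 + 20\right)}{-7} \cdot 0 = -5 + 3 \left(- \frac{1}{7}\right) 27 \cdot 0 = -5 - 0 = -5 + 0 = -5$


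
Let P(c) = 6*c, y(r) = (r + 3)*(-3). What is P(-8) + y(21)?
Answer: -120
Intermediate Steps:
y(r) = -9 - 3*r (y(r) = (3 + r)*(-3) = -9 - 3*r)
P(-8) + y(21) = 6*(-8) + (-9 - 3*21) = -48 + (-9 - 63) = -48 - 72 = -120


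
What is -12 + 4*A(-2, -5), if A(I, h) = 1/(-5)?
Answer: -64/5 ≈ -12.800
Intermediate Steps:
A(I, h) = -⅕
-12 + 4*A(-2, -5) = -12 + 4*(-⅕) = -12 - ⅘ = -64/5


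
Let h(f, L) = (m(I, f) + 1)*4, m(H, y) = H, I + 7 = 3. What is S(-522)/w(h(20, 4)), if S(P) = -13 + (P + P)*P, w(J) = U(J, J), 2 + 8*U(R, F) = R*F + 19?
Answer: 4359640/161 ≈ 27079.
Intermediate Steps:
I = -4 (I = -7 + 3 = -4)
U(R, F) = 17/8 + F*R/8 (U(R, F) = -¼ + (R*F + 19)/8 = -¼ + (F*R + 19)/8 = -¼ + (19 + F*R)/8 = -¼ + (19/8 + F*R/8) = 17/8 + F*R/8)
h(f, L) = -12 (h(f, L) = (-4 + 1)*4 = -3*4 = -12)
w(J) = 17/8 + J²/8 (w(J) = 17/8 + J*J/8 = 17/8 + J²/8)
S(P) = -13 + 2*P² (S(P) = -13 + (2*P)*P = -13 + 2*P²)
S(-522)/w(h(20, 4)) = (-13 + 2*(-522)²)/(17/8 + (⅛)*(-12)²) = (-13 + 2*272484)/(17/8 + (⅛)*144) = (-13 + 544968)/(17/8 + 18) = 544955/(161/8) = 544955*(8/161) = 4359640/161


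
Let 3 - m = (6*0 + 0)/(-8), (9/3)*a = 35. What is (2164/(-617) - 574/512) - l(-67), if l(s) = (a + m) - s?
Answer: -40891429/473856 ≈ -86.295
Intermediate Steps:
a = 35/3 (a = (1/3)*35 = 35/3 ≈ 11.667)
m = 3 (m = 3 - (6*0 + 0)/(-8) = 3 - (0 + 0)*(-1)/8 = 3 - 0*(-1)/8 = 3 - 1*0 = 3 + 0 = 3)
l(s) = 44/3 - s (l(s) = (35/3 + 3) - s = 44/3 - s)
(2164/(-617) - 574/512) - l(-67) = (2164/(-617) - 574/512) - (44/3 - 1*(-67)) = (2164*(-1/617) - 574*1/512) - (44/3 + 67) = (-2164/617 - 287/256) - 1*245/3 = -731063/157952 - 245/3 = -40891429/473856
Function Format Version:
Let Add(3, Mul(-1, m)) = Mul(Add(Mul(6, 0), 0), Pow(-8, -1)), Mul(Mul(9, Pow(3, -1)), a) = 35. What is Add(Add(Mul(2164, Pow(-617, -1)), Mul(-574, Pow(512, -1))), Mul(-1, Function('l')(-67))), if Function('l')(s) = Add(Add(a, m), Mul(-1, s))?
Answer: Rational(-40891429, 473856) ≈ -86.295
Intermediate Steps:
a = Rational(35, 3) (a = Mul(Rational(1, 3), 35) = Rational(35, 3) ≈ 11.667)
m = 3 (m = Add(3, Mul(-1, Mul(Add(Mul(6, 0), 0), Pow(-8, -1)))) = Add(3, Mul(-1, Mul(Add(0, 0), Rational(-1, 8)))) = Add(3, Mul(-1, Mul(0, Rational(-1, 8)))) = Add(3, Mul(-1, 0)) = Add(3, 0) = 3)
Function('l')(s) = Add(Rational(44, 3), Mul(-1, s)) (Function('l')(s) = Add(Add(Rational(35, 3), 3), Mul(-1, s)) = Add(Rational(44, 3), Mul(-1, s)))
Add(Add(Mul(2164, Pow(-617, -1)), Mul(-574, Pow(512, -1))), Mul(-1, Function('l')(-67))) = Add(Add(Mul(2164, Pow(-617, -1)), Mul(-574, Pow(512, -1))), Mul(-1, Add(Rational(44, 3), Mul(-1, -67)))) = Add(Add(Mul(2164, Rational(-1, 617)), Mul(-574, Rational(1, 512))), Mul(-1, Add(Rational(44, 3), 67))) = Add(Add(Rational(-2164, 617), Rational(-287, 256)), Mul(-1, Rational(245, 3))) = Add(Rational(-731063, 157952), Rational(-245, 3)) = Rational(-40891429, 473856)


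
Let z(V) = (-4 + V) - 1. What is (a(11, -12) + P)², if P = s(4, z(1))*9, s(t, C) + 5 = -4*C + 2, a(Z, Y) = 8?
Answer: 15625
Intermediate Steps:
z(V) = -5 + V
s(t, C) = -3 - 4*C (s(t, C) = -5 + (-4*C + 2) = -5 + (2 - 4*C) = -3 - 4*C)
P = 117 (P = (-3 - 4*(-5 + 1))*9 = (-3 - 4*(-4))*9 = (-3 + 16)*9 = 13*9 = 117)
(a(11, -12) + P)² = (8 + 117)² = 125² = 15625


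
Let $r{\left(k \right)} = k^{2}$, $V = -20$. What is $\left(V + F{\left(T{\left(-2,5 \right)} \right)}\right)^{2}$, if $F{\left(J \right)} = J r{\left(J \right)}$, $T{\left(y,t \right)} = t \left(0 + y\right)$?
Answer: $1040400$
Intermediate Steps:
$T{\left(y,t \right)} = t y$
$F{\left(J \right)} = J^{3}$ ($F{\left(J \right)} = J J^{2} = J^{3}$)
$\left(V + F{\left(T{\left(-2,5 \right)} \right)}\right)^{2} = \left(-20 + \left(5 \left(-2\right)\right)^{3}\right)^{2} = \left(-20 + \left(-10\right)^{3}\right)^{2} = \left(-20 - 1000\right)^{2} = \left(-1020\right)^{2} = 1040400$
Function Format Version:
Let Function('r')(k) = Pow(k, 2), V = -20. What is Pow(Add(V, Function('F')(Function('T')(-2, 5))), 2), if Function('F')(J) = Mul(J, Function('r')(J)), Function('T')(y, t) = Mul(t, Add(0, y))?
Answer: 1040400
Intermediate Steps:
Function('T')(y, t) = Mul(t, y)
Function('F')(J) = Pow(J, 3) (Function('F')(J) = Mul(J, Pow(J, 2)) = Pow(J, 3))
Pow(Add(V, Function('F')(Function('T')(-2, 5))), 2) = Pow(Add(-20, Pow(Mul(5, -2), 3)), 2) = Pow(Add(-20, Pow(-10, 3)), 2) = Pow(Add(-20, -1000), 2) = Pow(-1020, 2) = 1040400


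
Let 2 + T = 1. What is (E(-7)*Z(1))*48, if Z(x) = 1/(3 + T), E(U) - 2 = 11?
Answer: 312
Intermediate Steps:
T = -1 (T = -2 + 1 = -1)
E(U) = 13 (E(U) = 2 + 11 = 13)
Z(x) = ½ (Z(x) = 1/(3 - 1) = 1/2 = ½)
(E(-7)*Z(1))*48 = (13*(½))*48 = (13/2)*48 = 312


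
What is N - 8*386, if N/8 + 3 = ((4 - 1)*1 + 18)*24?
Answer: 920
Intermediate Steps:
N = 4008 (N = -24 + 8*(((4 - 1)*1 + 18)*24) = -24 + 8*((3*1 + 18)*24) = -24 + 8*((3 + 18)*24) = -24 + 8*(21*24) = -24 + 8*504 = -24 + 4032 = 4008)
N - 8*386 = 4008 - 8*386 = 4008 - 3088 = 920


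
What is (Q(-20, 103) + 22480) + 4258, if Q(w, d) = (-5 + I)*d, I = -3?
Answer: 25914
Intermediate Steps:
Q(w, d) = -8*d (Q(w, d) = (-5 - 3)*d = -8*d)
(Q(-20, 103) + 22480) + 4258 = (-8*103 + 22480) + 4258 = (-824 + 22480) + 4258 = 21656 + 4258 = 25914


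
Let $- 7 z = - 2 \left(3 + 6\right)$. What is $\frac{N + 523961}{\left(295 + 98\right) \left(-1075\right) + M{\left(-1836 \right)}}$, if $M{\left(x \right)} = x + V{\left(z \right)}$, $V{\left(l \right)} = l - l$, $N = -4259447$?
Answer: $\frac{1245162}{141437} \approx 8.8036$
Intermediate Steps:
$z = \frac{18}{7}$ ($z = - \frac{\left(-2\right) \left(3 + 6\right)}{7} = - \frac{\left(-2\right) 9}{7} = \left(- \frac{1}{7}\right) \left(-18\right) = \frac{18}{7} \approx 2.5714$)
$V{\left(l \right)} = 0$
$M{\left(x \right)} = x$ ($M{\left(x \right)} = x + 0 = x$)
$\frac{N + 523961}{\left(295 + 98\right) \left(-1075\right) + M{\left(-1836 \right)}} = \frac{-4259447 + 523961}{\left(295 + 98\right) \left(-1075\right) - 1836} = - \frac{3735486}{393 \left(-1075\right) - 1836} = - \frac{3735486}{-422475 - 1836} = - \frac{3735486}{-424311} = \left(-3735486\right) \left(- \frac{1}{424311}\right) = \frac{1245162}{141437}$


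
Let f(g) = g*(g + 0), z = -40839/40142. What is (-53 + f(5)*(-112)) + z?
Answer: -114565965/40142 ≈ -2854.0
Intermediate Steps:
z = -40839/40142 (z = -40839*1/40142 = -40839/40142 ≈ -1.0174)
f(g) = g² (f(g) = g*g = g²)
(-53 + f(5)*(-112)) + z = (-53 + 5²*(-112)) - 40839/40142 = (-53 + 25*(-112)) - 40839/40142 = (-53 - 2800) - 40839/40142 = -2853 - 40839/40142 = -114565965/40142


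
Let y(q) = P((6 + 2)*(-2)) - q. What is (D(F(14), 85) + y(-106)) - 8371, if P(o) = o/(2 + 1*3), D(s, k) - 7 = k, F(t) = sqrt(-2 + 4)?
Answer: -40881/5 ≈ -8176.2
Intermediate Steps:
F(t) = sqrt(2)
D(s, k) = 7 + k
P(o) = o/5 (P(o) = o/(2 + 3) = o/5)
y(q) = -16/5 - q (y(q) = ((6 + 2)*(-2))/5 - q = (8*(-2))/5 - q = (1/5)*(-16) - q = -16/5 - q)
(D(F(14), 85) + y(-106)) - 8371 = ((7 + 85) + (-16/5 - 1*(-106))) - 8371 = (92 + (-16/5 + 106)) - 8371 = (92 + 514/5) - 8371 = 974/5 - 8371 = -40881/5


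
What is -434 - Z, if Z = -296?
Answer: -138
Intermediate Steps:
-434 - Z = -434 - 1*(-296) = -434 + 296 = -138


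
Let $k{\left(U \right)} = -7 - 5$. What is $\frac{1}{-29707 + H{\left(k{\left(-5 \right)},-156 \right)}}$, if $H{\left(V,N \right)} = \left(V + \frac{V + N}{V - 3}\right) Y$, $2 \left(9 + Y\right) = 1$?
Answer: $- \frac{5}{148501} \approx -3.367 \cdot 10^{-5}$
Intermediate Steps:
$k{\left(U \right)} = -12$
$Y = - \frac{17}{2}$ ($Y = -9 + \frac{1}{2} \cdot 1 = -9 + \frac{1}{2} = - \frac{17}{2} \approx -8.5$)
$H{\left(V,N \right)} = - \frac{17 V}{2} - \frac{17 \left(N + V\right)}{2 \left(-3 + V\right)}$ ($H{\left(V,N \right)} = \left(V + \frac{V + N}{V - 3}\right) \left(- \frac{17}{2}\right) = \left(V + \frac{N + V}{-3 + V}\right) \left(- \frac{17}{2}\right) = - \frac{17 V}{2} - \frac{17 \left(N + V\right)}{2 \left(-3 + V\right)}$)
$\frac{1}{-29707 + H{\left(k{\left(-5 \right)},-156 \right)}} = \frac{1}{-29707 + \frac{17 \left(\left(-1\right) \left(-156\right) - \left(-12\right)^{2} + 2 \left(-12\right)\right)}{2 \left(-3 - 12\right)}} = \frac{1}{-29707 + \frac{17 \left(156 - 144 - 24\right)}{2 \left(-15\right)}} = \frac{1}{-29707 + \frac{17}{2} \left(- \frac{1}{15}\right) \left(156 - 144 - 24\right)} = \frac{1}{-29707 + \frac{17}{2} \left(- \frac{1}{15}\right) \left(-12\right)} = \frac{1}{-29707 + \frac{34}{5}} = \frac{1}{- \frac{148501}{5}} = - \frac{5}{148501}$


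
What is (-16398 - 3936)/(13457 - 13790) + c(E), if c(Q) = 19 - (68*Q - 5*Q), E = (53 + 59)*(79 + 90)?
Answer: -132354617/111 ≈ -1.1924e+6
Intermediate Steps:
E = 18928 (E = 112*169 = 18928)
c(Q) = 19 - 63*Q
(-16398 - 3936)/(13457 - 13790) + c(E) = (-16398 - 3936)/(13457 - 13790) + (19 - 63*18928) = -20334/(-333) + (19 - 1192464) = -20334*(-1/333) - 1192445 = 6778/111 - 1192445 = -132354617/111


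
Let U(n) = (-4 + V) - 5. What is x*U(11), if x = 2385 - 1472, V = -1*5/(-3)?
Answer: -20086/3 ≈ -6695.3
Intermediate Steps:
V = 5/3 (V = -5*(-⅓) = 5/3 ≈ 1.6667)
U(n) = -22/3 (U(n) = (-4 + 5/3) - 5 = -7/3 - 5 = -22/3)
x = 913
x*U(11) = 913*(-22/3) = -20086/3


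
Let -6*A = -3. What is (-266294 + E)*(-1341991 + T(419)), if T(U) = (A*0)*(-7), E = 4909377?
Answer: -6230975598253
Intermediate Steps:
A = ½ (A = -⅙*(-3) = ½ ≈ 0.50000)
T(U) = 0 (T(U) = ((½)*0)*(-7) = 0*(-7) = 0)
(-266294 + E)*(-1341991 + T(419)) = (-266294 + 4909377)*(-1341991 + 0) = 4643083*(-1341991) = -6230975598253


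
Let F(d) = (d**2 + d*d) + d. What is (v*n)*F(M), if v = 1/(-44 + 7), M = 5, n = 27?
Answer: -1485/37 ≈ -40.135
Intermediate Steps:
v = -1/37 (v = 1/(-37) = -1/37 ≈ -0.027027)
F(d) = d + 2*d**2 (F(d) = (d**2 + d**2) + d = 2*d**2 + d = d + 2*d**2)
(v*n)*F(M) = (-1/37*27)*(5*(1 + 2*5)) = -135*(1 + 10)/37 = -135*11/37 = -27/37*55 = -1485/37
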